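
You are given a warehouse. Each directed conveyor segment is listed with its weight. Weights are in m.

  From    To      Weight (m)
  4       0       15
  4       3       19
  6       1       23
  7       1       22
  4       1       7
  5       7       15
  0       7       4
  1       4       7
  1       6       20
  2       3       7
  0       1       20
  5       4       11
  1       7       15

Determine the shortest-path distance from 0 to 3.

Enumerating some paths:
0 → 1 → 4 → 3: 20+7+19 = 46
0 → 7 → 1 → 4 → 3: 4+22+7+19 = 52
Cheapest is 0 → 1 → 4 → 3 at 46 m.

46 m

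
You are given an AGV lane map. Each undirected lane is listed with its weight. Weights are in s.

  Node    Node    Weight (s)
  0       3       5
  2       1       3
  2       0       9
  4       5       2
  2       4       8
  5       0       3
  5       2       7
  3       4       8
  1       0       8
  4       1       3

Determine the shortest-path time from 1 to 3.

Shortest distances from 1:
1: 0
2: 3  (via 1)
4: 3  (via 1)
5: 5  (via 4)
0: 8  (via 1)
3: 11  (via 4)
Shortest route: 1 → 4 → 3 = 11 s.

11 s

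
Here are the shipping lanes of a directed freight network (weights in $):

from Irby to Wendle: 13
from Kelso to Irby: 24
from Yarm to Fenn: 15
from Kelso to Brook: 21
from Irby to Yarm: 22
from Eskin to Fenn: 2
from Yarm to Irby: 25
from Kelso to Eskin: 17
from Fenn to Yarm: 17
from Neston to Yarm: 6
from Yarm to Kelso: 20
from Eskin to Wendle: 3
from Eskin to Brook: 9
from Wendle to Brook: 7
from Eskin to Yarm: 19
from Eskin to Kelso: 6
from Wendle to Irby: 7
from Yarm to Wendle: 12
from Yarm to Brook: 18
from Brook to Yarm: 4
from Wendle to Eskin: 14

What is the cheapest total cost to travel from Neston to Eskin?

Compare a few routes:
Neston - Yarm - Kelso - Eskin: 6+20+17 = 43
Neston - Yarm - Wendle - Eskin: 6+12+14 = 32
Cheapest is Neston - Yarm - Wendle - Eskin at $32.

$32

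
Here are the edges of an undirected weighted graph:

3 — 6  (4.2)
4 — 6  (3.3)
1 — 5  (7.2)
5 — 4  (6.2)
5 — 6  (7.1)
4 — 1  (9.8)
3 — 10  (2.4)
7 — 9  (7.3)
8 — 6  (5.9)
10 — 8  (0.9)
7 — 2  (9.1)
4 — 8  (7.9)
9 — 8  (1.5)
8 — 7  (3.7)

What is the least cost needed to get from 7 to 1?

Candidate routes:
7–8–6–5–1: 3.7+5.9+7.1+7.2 = 23.9
7–8–4–1: 3.7+7.9+9.8 = 21.4
7–8–6–4–1: 3.7+5.9+3.3+9.8 = 22.7
The minimum is 21.4 via 7–8–4–1.

21.4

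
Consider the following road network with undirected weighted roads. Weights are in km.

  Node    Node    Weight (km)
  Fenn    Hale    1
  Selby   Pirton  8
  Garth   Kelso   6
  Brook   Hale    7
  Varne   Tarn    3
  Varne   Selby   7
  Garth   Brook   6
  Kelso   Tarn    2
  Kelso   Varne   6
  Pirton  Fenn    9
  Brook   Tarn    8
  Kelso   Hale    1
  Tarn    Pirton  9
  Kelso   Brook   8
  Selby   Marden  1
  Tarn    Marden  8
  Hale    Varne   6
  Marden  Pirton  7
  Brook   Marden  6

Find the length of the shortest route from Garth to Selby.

13 km

Enumerating some paths:
Garth → Brook → Marden → Selby: 6+6+1 = 13
Garth → Kelso → Tarn → Varne → Selby: 6+2+3+7 = 18
Garth → Kelso → Varne → Selby: 6+6+7 = 19
Garth → Kelso → Tarn → Marden → Selby: 6+2+8+1 = 17
The minimum is 13 km via Garth → Brook → Marden → Selby.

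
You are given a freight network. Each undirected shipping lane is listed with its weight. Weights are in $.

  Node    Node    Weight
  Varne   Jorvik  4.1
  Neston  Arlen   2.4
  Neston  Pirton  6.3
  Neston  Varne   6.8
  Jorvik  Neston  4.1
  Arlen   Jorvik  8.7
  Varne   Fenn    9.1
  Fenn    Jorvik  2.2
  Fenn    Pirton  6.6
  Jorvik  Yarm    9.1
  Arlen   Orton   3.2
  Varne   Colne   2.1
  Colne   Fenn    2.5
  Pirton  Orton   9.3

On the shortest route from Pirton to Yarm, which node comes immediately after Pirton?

Fenn

Compare a few routes:
Pirton–Fenn–Colne–Varne–Jorvik–Yarm: 6.6+2.5+2.1+4.1+9.1 = 24.4
Pirton–Neston–Varne–Jorvik–Yarm: 6.3+6.8+4.1+9.1 = 26.3
Pirton–Fenn–Jorvik–Yarm: 6.6+2.2+9.1 = 17.9
Pirton–Neston–Jorvik–Yarm: 6.3+4.1+9.1 = 19.5
The minimum is $17.9 via Pirton–Fenn–Jorvik–Yarm.
So from Pirton the first move is to Fenn.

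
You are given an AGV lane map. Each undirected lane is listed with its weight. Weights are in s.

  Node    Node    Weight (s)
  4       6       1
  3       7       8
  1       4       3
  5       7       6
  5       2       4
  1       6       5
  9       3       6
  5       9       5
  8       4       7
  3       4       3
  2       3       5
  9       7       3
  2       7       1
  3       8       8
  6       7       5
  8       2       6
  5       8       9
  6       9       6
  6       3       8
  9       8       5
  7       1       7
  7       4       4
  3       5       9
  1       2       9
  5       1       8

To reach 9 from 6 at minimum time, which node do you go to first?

9

Enumerating some paths:
6–7–9: 5+3 = 8
6–4–7–9: 1+4+3 = 8
6–9: 6 = 6
The minimum is 6 s via 6–9.
So from 6 the first move is to 9.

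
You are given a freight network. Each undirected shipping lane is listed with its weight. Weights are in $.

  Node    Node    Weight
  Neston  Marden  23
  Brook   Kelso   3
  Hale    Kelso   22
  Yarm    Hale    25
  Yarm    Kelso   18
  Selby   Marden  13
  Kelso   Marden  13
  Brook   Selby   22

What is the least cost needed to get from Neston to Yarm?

Running Dijkstra from Neston:
Neston: 0
Marden: 23  (via Neston)
Selby: 36  (via Marden)
Kelso: 36  (via Marden)
Brook: 39  (via Kelso)
Yarm: 54  (via Kelso)
Shortest route: Neston–Marden–Kelso–Yarm = $54.

$54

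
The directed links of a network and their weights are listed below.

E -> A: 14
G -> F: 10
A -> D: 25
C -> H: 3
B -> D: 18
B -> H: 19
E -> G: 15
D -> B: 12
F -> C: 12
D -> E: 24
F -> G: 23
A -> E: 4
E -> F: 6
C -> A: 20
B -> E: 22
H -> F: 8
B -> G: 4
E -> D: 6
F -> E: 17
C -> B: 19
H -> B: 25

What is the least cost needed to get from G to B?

41

Running Dijkstra from G:
G: 0
F: 10  (via G)
C: 22  (via F)
H: 25  (via C)
E: 27  (via F)
D: 33  (via E)
A: 41  (via E)
B: 41  (via C)
Shortest route: G → F → C → B = 41.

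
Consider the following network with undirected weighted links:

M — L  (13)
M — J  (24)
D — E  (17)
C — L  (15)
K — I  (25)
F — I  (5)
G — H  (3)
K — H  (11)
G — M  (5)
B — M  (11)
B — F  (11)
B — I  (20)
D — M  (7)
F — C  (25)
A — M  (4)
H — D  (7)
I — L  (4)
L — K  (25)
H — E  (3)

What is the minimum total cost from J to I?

41

Shortest distances from J:
J: 0
M: 24  (via J)
A: 28  (via M)
G: 29  (via M)
D: 31  (via M)
H: 32  (via G)
B: 35  (via M)
E: 35  (via H)
L: 37  (via M)
I: 41  (via L)
Shortest route: J–M–L–I = 41.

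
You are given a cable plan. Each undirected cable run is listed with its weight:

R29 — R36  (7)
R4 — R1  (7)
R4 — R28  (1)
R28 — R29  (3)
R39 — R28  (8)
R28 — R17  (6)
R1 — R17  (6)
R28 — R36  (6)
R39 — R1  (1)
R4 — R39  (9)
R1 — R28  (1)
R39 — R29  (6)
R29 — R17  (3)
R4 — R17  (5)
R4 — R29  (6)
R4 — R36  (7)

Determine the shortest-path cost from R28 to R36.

6

Enumerating some paths:
R28 → R36: 6 = 6
R28 → R4 → R36: 1+7 = 8
Cheapest is R28 → R36 at 6.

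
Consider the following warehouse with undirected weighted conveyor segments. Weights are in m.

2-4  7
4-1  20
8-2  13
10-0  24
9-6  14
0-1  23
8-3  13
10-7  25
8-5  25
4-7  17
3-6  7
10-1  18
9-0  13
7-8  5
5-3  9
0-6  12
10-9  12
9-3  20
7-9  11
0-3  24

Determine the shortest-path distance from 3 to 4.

33 m

Candidate routes:
3 - 8 - 7 - 4: 13+5+17 = 35
3 - 8 - 2 - 4: 13+13+7 = 33
The minimum is 33 m via 3 - 8 - 2 - 4.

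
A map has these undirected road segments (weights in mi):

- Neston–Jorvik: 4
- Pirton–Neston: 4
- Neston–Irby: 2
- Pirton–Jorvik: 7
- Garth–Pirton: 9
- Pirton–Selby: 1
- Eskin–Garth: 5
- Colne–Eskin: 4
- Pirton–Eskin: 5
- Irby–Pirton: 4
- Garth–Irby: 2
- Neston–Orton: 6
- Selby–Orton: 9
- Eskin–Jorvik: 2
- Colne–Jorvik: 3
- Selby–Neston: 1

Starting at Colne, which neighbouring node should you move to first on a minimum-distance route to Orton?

Jorvik

Enumerating some paths:
Colne–Eskin–Jorvik–Neston–Orton: 4+2+4+6 = 16
Colne–Eskin–Pirton–Selby–Neston–Orton: 4+5+1+1+6 = 17
Colne–Jorvik–Neston–Selby–Orton: 3+4+1+9 = 17
Colne–Jorvik–Neston–Orton: 3+4+6 = 13
Cheapest is Colne–Jorvik–Neston–Orton at 13 mi.
So from Colne the first move is to Jorvik.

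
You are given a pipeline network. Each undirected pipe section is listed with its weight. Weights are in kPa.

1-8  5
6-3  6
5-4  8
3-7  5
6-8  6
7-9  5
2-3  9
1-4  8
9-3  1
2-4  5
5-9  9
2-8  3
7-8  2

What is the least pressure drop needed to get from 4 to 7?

Running Dijkstra from 4:
4: 0
2: 5  (via 4)
1: 8  (via 4)
5: 8  (via 4)
8: 8  (via 2)
7: 10  (via 8)
Shortest route: 4–2–8–7 = 10 kPa.

10 kPa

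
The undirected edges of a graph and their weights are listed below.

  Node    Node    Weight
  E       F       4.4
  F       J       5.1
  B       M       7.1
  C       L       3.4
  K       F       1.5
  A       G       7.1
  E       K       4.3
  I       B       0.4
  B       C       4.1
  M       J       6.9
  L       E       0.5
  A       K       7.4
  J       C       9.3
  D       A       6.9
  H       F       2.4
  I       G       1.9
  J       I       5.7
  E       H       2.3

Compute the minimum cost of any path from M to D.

23.4

Settle nodes by increasing distance from M:
M: 0
J: 6.9  (via M)
B: 7.1  (via M)
I: 7.5  (via B)
G: 9.4  (via I)
C: 11.2  (via B)
F: 12  (via J)
K: 13.5  (via F)
H: 14.4  (via F)
L: 14.6  (via C)
E: 15.1  (via L)
A: 16.5  (via G)
D: 23.4  (via A)
Shortest route: M–B–I–G–A–D = 23.4.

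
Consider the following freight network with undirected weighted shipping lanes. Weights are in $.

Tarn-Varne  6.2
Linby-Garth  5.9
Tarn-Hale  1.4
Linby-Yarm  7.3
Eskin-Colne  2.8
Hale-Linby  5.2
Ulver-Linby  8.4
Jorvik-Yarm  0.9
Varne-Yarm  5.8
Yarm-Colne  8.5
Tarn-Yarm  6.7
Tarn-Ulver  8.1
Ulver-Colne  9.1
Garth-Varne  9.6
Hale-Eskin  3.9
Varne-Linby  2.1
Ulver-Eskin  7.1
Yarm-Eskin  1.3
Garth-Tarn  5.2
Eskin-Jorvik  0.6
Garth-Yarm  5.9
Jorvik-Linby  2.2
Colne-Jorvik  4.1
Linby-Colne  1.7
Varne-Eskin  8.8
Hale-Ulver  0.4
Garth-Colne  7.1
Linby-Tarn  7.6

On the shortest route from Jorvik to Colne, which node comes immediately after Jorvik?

Candidate routes:
Jorvik → Eskin → Colne: 0.6+2.8 = 3.4
Jorvik → Linby → Colne: 2.2+1.7 = 3.9
Cheapest is Jorvik → Eskin → Colne at $3.4.
So from Jorvik the first move is to Eskin.

Eskin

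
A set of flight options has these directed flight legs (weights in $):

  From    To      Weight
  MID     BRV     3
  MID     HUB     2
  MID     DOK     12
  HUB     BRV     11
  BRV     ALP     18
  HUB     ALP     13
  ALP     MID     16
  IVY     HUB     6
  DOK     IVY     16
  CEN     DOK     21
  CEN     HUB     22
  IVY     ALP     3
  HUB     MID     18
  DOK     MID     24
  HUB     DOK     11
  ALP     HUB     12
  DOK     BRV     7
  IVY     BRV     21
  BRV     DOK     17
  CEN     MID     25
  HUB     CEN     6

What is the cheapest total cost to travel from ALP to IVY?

Settle nodes by increasing distance from ALP:
ALP: 0
HUB: 12  (via ALP)
MID: 16  (via ALP)
CEN: 18  (via HUB)
BRV: 19  (via MID)
DOK: 23  (via HUB)
IVY: 39  (via DOK)
Shortest route: ALP → HUB → DOK → IVY = $39.

$39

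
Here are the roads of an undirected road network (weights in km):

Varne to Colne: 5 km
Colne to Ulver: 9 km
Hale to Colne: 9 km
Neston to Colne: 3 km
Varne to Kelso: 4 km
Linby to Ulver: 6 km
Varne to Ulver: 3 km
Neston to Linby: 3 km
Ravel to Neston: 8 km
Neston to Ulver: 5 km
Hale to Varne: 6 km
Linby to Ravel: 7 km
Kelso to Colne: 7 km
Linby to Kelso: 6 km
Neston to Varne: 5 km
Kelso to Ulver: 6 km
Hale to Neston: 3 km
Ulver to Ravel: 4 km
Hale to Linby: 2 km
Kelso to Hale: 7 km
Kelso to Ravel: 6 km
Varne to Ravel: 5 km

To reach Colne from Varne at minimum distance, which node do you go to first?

Colne

Enumerating some paths:
Varne - Neston - Colne: 5+3 = 8
Varne - Colne: 5 = 5
Varne - Ulver - Neston - Colne: 3+5+3 = 11
Varne - Kelso - Colne: 4+7 = 11
Cheapest is Varne - Colne at 5 km.
So from Varne the first move is to Colne.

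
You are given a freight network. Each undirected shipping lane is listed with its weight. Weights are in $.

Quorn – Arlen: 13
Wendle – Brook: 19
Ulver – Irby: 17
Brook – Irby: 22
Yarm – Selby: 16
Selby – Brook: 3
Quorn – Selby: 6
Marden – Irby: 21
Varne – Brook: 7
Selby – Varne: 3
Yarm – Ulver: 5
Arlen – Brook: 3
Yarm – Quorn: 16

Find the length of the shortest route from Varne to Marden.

$49

Compare a few routes:
Varne–Selby–Quorn–Arlen–Brook–Irby–Marden: 3+6+13+3+22+21 = 68
Varne–Selby–Yarm–Ulver–Irby–Marden: 3+16+5+17+21 = 62
Varne–Brook–Irby–Marden: 7+22+21 = 50
Varne–Selby–Brook–Irby–Marden: 3+3+22+21 = 49
The minimum is $49 via Varne–Selby–Brook–Irby–Marden.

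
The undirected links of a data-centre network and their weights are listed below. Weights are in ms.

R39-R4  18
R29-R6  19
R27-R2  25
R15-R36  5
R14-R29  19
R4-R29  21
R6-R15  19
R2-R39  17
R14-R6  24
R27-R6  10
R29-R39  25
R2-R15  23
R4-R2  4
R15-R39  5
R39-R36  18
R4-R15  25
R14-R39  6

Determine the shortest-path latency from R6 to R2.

Settle nodes by increasing distance from R6:
R6: 0
R27: 10  (via R6)
R15: 19  (via R6)
R29: 19  (via R6)
R36: 24  (via R15)
R14: 24  (via R6)
R39: 24  (via R15)
R2: 35  (via R27)
Shortest route: R6 → R27 → R2 = 35 ms.

35 ms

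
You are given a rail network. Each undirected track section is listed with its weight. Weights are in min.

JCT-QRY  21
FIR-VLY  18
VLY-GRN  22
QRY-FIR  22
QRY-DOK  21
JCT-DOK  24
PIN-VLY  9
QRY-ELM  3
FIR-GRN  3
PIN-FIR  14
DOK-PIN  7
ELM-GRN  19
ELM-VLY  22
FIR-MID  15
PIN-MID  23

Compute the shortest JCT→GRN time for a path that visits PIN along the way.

Best JCT to PIN: JCT–DOK–PIN costing 31
Best PIN to GRN: PIN–FIR–GRN costing 17
Total via PIN: 31 + 17 = 48 min.

48 min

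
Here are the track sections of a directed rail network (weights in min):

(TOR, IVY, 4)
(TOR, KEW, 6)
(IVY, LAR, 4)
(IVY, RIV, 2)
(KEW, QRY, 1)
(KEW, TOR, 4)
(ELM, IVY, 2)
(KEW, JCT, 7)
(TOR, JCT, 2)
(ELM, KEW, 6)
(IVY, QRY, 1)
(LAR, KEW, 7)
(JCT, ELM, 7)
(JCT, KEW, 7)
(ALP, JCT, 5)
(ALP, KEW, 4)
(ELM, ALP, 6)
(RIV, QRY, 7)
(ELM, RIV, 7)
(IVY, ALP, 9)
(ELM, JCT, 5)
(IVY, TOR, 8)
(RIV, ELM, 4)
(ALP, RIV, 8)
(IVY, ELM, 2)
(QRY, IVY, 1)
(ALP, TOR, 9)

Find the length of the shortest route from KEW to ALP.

Enumerating some paths:
KEW → QRY → IVY → RIV → ELM → ALP: 1+1+2+4+6 = 14
KEW → QRY → IVY → ELM → ALP: 1+1+2+6 = 10
KEW → QRY → IVY → ALP: 1+1+9 = 11
The minimum is 10 min via KEW → QRY → IVY → ELM → ALP.

10 min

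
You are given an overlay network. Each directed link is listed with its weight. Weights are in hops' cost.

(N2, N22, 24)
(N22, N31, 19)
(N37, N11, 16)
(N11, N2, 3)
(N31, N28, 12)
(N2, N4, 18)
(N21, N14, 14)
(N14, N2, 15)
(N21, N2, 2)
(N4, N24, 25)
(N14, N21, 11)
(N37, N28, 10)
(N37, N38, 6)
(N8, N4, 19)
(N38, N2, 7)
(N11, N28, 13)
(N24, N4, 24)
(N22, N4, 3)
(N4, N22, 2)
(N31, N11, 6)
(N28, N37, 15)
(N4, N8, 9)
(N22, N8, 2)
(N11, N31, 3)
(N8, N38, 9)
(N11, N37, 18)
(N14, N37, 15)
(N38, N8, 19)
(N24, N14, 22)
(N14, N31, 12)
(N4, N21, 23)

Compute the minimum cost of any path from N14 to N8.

35 hops' cost

Shortest distances from N14:
N14: 0
N21: 11  (via N14)
N31: 12  (via N14)
N2: 13  (via N21)
N37: 15  (via N14)
N11: 18  (via N31)
N38: 21  (via N37)
N28: 24  (via N31)
N4: 31  (via N2)
N22: 33  (via N4)
N8: 35  (via N22)
Shortest route: N14 → N21 → N2 → N4 → N22 → N8 = 35 hops' cost.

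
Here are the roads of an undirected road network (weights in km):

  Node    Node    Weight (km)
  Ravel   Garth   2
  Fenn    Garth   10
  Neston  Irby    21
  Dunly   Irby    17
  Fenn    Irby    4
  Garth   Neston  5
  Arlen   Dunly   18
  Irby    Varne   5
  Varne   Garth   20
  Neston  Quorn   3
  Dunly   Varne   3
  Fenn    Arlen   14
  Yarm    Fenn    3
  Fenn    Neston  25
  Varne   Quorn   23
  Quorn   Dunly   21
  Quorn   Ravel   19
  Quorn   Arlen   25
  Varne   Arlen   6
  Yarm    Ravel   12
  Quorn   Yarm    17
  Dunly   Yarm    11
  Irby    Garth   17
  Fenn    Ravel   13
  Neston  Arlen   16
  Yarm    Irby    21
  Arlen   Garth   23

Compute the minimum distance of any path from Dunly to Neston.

24 km

Compare a few routes:
Dunly–Varne–Arlen–Neston: 3+6+16 = 25
Dunly–Quorn–Neston: 21+3 = 24
The minimum is 24 km via Dunly–Quorn–Neston.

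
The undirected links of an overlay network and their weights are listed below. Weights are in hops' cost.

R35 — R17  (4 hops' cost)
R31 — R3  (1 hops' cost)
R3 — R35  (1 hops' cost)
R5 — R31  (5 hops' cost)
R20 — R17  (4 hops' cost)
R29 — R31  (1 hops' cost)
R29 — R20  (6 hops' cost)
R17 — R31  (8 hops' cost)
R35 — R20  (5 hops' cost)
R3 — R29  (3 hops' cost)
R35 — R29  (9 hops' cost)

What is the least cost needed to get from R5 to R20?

Compare a few routes:
R5–R31–R29–R20: 5+1+6 = 12
R5–R31–R3–R35–R17–R20: 5+1+1+4+4 = 15
R5–R31–R3–R29–R20: 5+1+3+6 = 15
Cheapest is R5–R31–R29–R20 at 12 hops' cost.

12 hops' cost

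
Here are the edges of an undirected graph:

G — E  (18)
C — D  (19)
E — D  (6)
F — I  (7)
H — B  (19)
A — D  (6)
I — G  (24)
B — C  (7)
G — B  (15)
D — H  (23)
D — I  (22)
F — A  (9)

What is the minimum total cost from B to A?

32

Shortest distances from B:
B: 0
C: 7  (via B)
G: 15  (via B)
H: 19  (via B)
D: 26  (via C)
A: 32  (via D)
Shortest route: B–C–D–A = 32.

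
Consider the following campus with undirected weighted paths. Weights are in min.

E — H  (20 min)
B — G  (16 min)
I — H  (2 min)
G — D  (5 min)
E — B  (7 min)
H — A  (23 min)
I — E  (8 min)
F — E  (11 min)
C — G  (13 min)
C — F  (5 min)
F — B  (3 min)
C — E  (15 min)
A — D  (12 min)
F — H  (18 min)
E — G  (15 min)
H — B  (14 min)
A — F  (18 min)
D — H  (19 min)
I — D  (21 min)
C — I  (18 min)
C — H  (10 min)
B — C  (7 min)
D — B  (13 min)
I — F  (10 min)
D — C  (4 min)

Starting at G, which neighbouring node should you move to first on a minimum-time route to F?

D

Enumerating some paths:
G → D → C → B → F: 5+4+7+3 = 19
G → C → F: 13+5 = 18
G → D → C → F: 5+4+5 = 14
G → B → F: 16+3 = 19
The minimum is 14 min via G → D → C → F.
So from G the first move is to D.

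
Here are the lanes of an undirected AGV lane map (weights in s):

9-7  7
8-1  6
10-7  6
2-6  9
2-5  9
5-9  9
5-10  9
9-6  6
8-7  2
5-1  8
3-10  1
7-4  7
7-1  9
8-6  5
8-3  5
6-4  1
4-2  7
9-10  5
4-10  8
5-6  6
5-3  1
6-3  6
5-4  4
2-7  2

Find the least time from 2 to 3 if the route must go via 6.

14 s

Shortest 2→6: 2–4–6 = 8
Shortest 6→3: 6–3 = 6
Total via 6: 8 + 6 = 14 s.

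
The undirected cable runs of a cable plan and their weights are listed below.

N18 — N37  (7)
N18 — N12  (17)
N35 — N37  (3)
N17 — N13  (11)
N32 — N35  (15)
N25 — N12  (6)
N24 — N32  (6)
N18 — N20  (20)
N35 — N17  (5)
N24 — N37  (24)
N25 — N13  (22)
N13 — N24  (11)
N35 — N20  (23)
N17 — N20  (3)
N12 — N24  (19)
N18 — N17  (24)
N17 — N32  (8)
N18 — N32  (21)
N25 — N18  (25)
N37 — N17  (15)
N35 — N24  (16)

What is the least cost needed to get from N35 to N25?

33

Enumerating some paths:
N35 - N17 - N13 - N25: 5+11+22 = 38
N35 - N37 - N18 - N12 - N25: 3+7+17+6 = 33
N35 - N37 - N18 - N25: 3+7+25 = 35
The minimum is 33 via N35 - N37 - N18 - N12 - N25.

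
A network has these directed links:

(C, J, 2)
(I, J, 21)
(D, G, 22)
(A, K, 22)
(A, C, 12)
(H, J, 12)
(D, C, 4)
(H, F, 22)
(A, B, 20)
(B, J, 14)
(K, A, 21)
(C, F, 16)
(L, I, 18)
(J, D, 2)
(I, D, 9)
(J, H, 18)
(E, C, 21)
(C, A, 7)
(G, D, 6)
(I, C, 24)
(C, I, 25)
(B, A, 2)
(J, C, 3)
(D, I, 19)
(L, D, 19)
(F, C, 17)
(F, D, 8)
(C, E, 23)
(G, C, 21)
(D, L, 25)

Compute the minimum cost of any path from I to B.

40

Compare a few routes:
I–C–A–B: 24+7+20 = 51
I–D–C–A–B: 9+4+7+20 = 40
I–J–C–A–B: 21+3+7+20 = 51
The minimum is 40 via I–D–C–A–B.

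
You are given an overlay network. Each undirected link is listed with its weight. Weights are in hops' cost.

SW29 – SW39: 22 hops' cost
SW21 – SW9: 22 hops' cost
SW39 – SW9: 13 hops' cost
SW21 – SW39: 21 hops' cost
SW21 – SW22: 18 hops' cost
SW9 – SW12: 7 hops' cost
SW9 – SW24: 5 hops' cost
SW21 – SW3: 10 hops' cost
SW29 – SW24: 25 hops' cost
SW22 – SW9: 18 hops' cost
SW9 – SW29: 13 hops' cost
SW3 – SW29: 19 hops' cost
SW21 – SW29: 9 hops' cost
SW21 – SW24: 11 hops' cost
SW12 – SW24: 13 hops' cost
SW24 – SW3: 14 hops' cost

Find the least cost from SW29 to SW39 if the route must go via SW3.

Shortest SW29→SW3: SW29 → SW3 = 19
Best SW3 to SW39: SW3 → SW21 → SW39 costing 31
Total via SW3: 19 + 31 = 50 hops' cost.

50 hops' cost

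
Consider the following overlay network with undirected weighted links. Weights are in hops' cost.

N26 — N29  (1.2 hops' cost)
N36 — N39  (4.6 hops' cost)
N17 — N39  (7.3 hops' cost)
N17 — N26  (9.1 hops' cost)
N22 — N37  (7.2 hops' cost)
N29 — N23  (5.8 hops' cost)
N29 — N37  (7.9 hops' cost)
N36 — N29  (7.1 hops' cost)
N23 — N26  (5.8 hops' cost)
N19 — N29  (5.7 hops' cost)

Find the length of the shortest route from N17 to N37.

18.2 hops' cost

Settle nodes by increasing distance from N17:
N17: 0
N39: 7.3  (via N17)
N26: 9.1  (via N17)
N29: 10.3  (via N26)
N36: 11.9  (via N39)
N23: 14.9  (via N26)
N19: 16  (via N29)
N37: 18.2  (via N29)
Shortest route: N17 → N26 → N29 → N37 = 18.2 hops' cost.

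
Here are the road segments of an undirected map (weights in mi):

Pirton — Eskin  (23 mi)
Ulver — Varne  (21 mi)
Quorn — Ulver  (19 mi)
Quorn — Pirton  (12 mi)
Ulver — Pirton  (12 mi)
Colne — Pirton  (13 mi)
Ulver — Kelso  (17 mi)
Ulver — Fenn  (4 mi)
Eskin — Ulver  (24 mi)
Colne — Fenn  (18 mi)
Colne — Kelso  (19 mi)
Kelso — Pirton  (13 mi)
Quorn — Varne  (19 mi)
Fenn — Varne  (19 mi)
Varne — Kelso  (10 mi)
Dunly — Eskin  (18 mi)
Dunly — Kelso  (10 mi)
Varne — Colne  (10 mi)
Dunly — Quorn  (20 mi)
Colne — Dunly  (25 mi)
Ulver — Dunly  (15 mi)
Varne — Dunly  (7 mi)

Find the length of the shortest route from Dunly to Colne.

Enumerating some paths:
Dunly - Varne - Colne: 7+10 = 17
Dunly - Colne: 25 = 25
Dunly - Kelso - Colne: 10+19 = 29
Cheapest is Dunly - Varne - Colne at 17 mi.

17 mi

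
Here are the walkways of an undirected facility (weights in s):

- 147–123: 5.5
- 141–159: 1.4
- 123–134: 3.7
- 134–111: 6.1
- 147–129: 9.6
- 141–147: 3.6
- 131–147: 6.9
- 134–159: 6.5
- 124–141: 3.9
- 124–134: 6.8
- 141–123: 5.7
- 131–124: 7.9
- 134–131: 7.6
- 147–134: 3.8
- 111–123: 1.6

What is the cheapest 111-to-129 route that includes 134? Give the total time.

Shortest 111→134: 111 → 123 → 134 = 5.3
Shortest 134→129: 134 → 147 → 129 = 13.4
Total via 134: 5.3 + 13.4 = 18.7 s.

18.7 s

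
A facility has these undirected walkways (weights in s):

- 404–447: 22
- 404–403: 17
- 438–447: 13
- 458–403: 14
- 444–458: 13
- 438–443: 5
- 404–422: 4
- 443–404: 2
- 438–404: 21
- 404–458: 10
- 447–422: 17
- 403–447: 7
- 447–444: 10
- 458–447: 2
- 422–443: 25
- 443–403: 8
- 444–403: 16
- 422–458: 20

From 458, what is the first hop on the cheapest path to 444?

Candidate routes:
458 - 447 - 403 - 444: 2+7+16 = 25
458 - 403 - 444: 14+16 = 30
458 - 447 - 444: 2+10 = 12
458 - 444: 13 = 13
The minimum is 12 s via 458 - 447 - 444.
So from 458 the first move is to 447.

447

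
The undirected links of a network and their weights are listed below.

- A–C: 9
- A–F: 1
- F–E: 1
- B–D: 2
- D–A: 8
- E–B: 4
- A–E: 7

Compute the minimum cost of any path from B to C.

Compare a few routes:
B–E–A–C: 4+7+9 = 20
B–D–A–C: 2+8+9 = 19
B–E–F–A–C: 4+1+1+9 = 15
The minimum is 15 via B–E–F–A–C.

15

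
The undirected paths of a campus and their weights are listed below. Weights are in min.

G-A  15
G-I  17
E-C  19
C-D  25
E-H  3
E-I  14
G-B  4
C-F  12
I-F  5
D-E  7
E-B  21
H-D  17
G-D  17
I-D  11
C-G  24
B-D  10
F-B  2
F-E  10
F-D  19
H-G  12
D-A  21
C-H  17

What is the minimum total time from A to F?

21 min

Running Dijkstra from A:
A: 0
G: 15  (via A)
B: 19  (via G)
D: 21  (via A)
F: 21  (via B)
Shortest route: A → G → B → F = 21 min.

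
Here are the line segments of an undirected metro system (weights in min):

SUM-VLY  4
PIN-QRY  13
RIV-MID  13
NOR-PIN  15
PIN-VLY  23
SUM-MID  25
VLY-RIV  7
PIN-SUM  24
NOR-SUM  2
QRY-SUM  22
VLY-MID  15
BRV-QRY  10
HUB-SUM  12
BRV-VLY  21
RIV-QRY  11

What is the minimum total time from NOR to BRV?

Candidate routes:
NOR → SUM → VLY → BRV: 2+4+21 = 27
NOR → PIN → QRY → BRV: 15+13+10 = 38
NOR → SUM → VLY → RIV → QRY → BRV: 2+4+7+11+10 = 34
NOR → SUM → QRY → BRV: 2+22+10 = 34
Cheapest is NOR → SUM → VLY → BRV at 27 min.

27 min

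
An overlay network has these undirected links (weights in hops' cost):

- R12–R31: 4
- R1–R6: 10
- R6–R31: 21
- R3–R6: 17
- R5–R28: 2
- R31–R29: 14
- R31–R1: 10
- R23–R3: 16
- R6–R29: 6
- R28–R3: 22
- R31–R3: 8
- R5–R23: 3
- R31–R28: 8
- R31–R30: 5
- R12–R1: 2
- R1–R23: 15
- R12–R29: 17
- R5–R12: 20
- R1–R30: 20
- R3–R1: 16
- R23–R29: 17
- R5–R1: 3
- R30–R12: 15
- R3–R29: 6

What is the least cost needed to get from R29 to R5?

Enumerating some paths:
R29–R6–R1–R5: 6+10+3 = 19
R29–R31–R12–R1–R5: 14+4+2+3 = 23
R29–R12–R1–R5: 17+2+3 = 22
R29–R23–R5: 17+3 = 20
The minimum is 19 hops' cost via R29–R6–R1–R5.

19 hops' cost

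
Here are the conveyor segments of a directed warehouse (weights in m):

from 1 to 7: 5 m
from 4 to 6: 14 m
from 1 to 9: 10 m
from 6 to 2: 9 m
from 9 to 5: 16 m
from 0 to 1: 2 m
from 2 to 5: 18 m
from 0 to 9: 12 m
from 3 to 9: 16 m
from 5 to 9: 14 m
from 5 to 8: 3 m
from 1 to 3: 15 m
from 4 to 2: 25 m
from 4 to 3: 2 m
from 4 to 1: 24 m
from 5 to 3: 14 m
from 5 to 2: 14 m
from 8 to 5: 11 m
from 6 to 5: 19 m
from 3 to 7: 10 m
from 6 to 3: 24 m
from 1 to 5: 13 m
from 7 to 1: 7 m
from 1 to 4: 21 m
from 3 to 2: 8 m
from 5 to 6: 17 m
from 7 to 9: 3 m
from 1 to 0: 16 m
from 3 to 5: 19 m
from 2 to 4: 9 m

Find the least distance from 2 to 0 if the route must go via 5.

65 m

Best 2 to 5: 2 → 5 costing 18
Shortest 5→0: 5 → 3 → 7 → 1 → 0 = 47
Total via 5: 18 + 47 = 65 m.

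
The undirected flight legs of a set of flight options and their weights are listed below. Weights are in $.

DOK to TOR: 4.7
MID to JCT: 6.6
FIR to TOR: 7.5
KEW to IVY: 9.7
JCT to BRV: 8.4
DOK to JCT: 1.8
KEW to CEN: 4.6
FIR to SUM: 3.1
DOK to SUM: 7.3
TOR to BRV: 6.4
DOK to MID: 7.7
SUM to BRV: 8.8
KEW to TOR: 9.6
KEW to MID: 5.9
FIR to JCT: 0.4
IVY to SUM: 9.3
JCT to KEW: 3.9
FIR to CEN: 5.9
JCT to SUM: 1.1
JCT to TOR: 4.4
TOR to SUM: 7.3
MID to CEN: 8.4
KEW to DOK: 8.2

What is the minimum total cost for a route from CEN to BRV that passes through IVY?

Shortest CEN→IVY: CEN → KEW → IVY = 14.3
Shortest IVY→BRV: IVY → SUM → BRV = 18.1
Total via IVY: 14.3 + 18.1 = $32.4.

$32.4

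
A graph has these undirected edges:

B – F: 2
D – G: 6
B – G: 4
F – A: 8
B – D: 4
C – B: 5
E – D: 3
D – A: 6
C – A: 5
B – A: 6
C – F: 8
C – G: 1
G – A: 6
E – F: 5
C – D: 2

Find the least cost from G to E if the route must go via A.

Shortest G→A: G–A = 6
Shortest A→E: A–D–E = 9
Total via A: 6 + 9 = 15.

15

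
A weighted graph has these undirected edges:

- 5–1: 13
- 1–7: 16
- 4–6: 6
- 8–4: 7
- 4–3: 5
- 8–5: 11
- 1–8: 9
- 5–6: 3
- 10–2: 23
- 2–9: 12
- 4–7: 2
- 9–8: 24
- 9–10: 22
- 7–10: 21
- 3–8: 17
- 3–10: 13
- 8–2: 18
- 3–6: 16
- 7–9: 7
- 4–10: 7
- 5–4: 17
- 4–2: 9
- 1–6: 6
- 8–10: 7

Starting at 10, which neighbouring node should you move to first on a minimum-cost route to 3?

4

Candidate routes:
10 → 3: 13 = 13
10 → 8 → 4 → 3: 7+7+5 = 19
10 → 4 → 3: 7+5 = 12
The minimum is 12 via 10 → 4 → 3.
So from 10 the first move is to 4.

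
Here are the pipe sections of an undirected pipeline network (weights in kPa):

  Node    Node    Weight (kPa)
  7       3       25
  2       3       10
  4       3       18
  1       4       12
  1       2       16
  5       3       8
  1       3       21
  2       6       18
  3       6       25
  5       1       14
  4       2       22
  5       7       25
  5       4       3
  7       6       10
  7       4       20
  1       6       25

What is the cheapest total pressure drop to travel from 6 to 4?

Enumerating some paths:
6 - 7 - 4: 10+20 = 30
6 - 3 - 5 - 4: 25+8+3 = 36
Cheapest is 6 - 7 - 4 at 30 kPa.

30 kPa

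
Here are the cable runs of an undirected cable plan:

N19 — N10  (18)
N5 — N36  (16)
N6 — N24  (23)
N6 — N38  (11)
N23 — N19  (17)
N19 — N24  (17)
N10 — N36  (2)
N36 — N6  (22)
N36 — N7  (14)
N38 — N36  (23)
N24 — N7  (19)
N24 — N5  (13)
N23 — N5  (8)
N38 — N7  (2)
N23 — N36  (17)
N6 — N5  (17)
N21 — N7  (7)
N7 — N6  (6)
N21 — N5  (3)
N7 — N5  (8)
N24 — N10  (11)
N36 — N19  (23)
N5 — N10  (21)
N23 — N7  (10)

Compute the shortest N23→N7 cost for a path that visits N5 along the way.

16

Shortest N23→N5: N23 → N5 = 8
Shortest N5→N7: N5 → N7 = 8
Total via N5: 8 + 8 = 16.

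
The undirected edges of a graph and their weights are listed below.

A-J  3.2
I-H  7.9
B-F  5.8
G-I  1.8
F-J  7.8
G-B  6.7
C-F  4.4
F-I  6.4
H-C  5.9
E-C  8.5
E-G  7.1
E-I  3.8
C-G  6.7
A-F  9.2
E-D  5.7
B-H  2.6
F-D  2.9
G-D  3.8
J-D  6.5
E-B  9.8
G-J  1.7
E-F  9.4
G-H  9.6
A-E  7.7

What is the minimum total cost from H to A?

14.2

Candidate routes:
H–G–J–A: 9.6+1.7+3.2 = 14.5
H–I–G–J–A: 7.9+1.8+1.7+3.2 = 14.6
H–C–G–J–A: 5.9+6.7+1.7+3.2 = 17.5
H–B–G–J–A: 2.6+6.7+1.7+3.2 = 14.2
Cheapest is H–B–G–J–A at 14.2.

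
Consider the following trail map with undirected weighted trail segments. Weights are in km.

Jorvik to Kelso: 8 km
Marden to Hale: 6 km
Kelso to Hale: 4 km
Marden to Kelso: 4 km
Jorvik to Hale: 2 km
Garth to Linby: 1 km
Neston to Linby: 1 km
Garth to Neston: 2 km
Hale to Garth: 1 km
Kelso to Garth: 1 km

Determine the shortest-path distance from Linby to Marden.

Candidate routes:
Linby–Garth–Hale–Marden: 1+1+6 = 8
Linby–Garth–Kelso–Marden: 1+1+4 = 6
Linby–Neston–Garth–Kelso–Marden: 1+2+1+4 = 8
Cheapest is Linby–Garth–Kelso–Marden at 6 km.

6 km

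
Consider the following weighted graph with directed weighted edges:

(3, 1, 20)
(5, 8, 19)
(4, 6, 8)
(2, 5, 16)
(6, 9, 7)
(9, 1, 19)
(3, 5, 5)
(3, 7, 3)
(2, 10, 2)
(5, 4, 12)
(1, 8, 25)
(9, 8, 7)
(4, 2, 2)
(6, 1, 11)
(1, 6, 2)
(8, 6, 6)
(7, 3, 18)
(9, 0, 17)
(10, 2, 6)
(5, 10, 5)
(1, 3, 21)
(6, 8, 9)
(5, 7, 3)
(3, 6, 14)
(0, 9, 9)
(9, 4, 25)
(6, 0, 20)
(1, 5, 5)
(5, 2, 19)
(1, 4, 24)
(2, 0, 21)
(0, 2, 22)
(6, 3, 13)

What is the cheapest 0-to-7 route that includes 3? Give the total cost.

Shortest 0→3: 0–9–8–6–3 = 35
Best 3 to 7: 3–7 costing 3
Total via 3: 35 + 3 = 38.

38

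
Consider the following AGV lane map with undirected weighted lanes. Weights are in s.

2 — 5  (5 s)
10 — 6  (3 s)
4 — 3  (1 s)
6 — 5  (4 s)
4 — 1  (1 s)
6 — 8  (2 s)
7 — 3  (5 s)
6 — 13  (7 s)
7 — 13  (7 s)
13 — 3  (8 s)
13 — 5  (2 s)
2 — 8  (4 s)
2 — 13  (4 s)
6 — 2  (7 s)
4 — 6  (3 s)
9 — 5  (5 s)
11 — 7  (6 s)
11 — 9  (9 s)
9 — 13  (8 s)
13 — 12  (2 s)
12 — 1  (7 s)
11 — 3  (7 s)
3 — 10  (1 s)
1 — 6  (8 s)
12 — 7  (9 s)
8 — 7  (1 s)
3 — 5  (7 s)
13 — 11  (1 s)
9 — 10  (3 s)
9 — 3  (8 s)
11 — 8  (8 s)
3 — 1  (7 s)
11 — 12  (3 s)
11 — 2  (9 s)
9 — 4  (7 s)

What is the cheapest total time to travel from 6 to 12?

Candidate routes:
6–5–13–12: 4+2+2 = 8
6–13–12: 7+2 = 9
6–5–13–11–12: 4+2+1+3 = 10
The minimum is 8 s via 6–5–13–12.

8 s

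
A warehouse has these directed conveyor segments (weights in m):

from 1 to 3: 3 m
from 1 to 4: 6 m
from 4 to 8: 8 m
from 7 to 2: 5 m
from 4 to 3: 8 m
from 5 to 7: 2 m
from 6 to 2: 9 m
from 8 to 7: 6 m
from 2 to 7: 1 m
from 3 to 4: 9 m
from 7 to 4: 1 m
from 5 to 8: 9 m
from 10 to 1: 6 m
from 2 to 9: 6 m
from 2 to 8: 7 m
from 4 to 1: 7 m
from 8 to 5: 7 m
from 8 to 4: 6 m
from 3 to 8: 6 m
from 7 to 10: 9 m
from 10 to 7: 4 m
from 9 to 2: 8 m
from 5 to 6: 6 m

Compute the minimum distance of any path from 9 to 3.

18 m

Shortest distances from 9:
9: 0
2: 8  (via 9)
7: 9  (via 2)
4: 10  (via 7)
8: 15  (via 2)
1: 17  (via 4)
3: 18  (via 4)
Shortest route: 9 → 2 → 7 → 4 → 3 = 18 m.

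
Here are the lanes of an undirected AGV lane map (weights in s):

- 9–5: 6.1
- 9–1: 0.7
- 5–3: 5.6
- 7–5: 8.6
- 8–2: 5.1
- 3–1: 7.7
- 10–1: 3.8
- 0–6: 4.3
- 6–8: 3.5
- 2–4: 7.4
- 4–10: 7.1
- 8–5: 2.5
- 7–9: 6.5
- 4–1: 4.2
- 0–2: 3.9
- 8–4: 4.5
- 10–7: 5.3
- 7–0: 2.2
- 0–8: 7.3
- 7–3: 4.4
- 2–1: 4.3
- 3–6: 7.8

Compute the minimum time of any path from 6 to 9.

12.1 s

Shortest distances from 6:
6: 0
8: 3.5  (via 6)
0: 4.3  (via 6)
5: 6  (via 8)
7: 6.5  (via 0)
3: 7.8  (via 6)
4: 8  (via 8)
2: 8.2  (via 0)
10: 11.8  (via 7)
9: 12.1  (via 5)
Shortest route: 6 → 8 → 5 → 9 = 12.1 s.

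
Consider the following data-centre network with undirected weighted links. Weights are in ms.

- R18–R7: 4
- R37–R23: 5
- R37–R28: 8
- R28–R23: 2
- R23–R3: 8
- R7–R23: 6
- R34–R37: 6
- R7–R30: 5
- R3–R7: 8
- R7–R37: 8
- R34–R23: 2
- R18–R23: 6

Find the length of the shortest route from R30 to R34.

Compare a few routes:
R30 - R7 - R18 - R23 - R34: 5+4+6+2 = 17
R30 - R7 - R37 - R23 - R34: 5+8+5+2 = 20
R30 - R7 - R23 - R34: 5+6+2 = 13
R30 - R7 - R37 - R34: 5+8+6 = 19
The minimum is 13 ms via R30 - R7 - R23 - R34.

13 ms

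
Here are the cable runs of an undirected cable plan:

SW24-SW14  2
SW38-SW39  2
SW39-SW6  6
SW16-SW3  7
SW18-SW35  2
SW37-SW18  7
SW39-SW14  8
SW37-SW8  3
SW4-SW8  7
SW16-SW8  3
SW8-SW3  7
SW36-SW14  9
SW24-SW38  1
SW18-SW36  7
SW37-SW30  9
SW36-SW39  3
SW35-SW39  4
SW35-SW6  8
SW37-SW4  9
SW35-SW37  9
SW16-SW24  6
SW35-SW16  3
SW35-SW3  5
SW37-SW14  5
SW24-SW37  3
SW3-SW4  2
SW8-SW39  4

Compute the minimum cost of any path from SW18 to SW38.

8

Settle nodes by increasing distance from SW18:
SW18: 0
SW35: 2  (via SW18)
SW16: 5  (via SW35)
SW39: 6  (via SW35)
SW37: 7  (via SW18)
SW3: 7  (via SW35)
SW36: 7  (via SW18)
SW8: 8  (via SW16)
SW38: 8  (via SW39)
Shortest route: SW18 → SW35 → SW39 → SW38 = 8.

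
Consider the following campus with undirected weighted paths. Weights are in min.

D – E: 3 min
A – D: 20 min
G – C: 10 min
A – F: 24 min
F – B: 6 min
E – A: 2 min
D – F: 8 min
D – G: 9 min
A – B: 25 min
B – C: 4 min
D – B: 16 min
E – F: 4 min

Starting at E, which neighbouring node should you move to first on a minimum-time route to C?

Compare a few routes:
E - D - B - C: 3+16+4 = 23
E - D - F - B - C: 3+8+6+4 = 21
E - D - G - C: 3+9+10 = 22
E - F - B - C: 4+6+4 = 14
The minimum is 14 min via E - F - B - C.
So from E the first move is to F.

F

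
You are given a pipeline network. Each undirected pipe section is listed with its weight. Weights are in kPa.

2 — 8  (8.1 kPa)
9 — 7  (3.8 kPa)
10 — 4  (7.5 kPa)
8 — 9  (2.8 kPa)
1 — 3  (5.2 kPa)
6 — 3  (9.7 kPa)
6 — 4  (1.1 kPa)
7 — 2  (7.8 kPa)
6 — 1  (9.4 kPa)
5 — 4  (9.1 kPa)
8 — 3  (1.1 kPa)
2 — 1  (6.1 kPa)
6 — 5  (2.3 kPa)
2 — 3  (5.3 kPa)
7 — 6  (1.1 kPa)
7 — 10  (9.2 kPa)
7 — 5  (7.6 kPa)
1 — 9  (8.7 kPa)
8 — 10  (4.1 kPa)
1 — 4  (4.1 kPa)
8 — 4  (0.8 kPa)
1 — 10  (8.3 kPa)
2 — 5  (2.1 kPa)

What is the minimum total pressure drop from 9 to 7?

3.8 kPa

Settle nodes by increasing distance from 9:
9: 0
8: 2.8  (via 9)
4: 3.6  (via 8)
7: 3.8  (via 9)
Shortest route: 9 → 7 = 3.8 kPa.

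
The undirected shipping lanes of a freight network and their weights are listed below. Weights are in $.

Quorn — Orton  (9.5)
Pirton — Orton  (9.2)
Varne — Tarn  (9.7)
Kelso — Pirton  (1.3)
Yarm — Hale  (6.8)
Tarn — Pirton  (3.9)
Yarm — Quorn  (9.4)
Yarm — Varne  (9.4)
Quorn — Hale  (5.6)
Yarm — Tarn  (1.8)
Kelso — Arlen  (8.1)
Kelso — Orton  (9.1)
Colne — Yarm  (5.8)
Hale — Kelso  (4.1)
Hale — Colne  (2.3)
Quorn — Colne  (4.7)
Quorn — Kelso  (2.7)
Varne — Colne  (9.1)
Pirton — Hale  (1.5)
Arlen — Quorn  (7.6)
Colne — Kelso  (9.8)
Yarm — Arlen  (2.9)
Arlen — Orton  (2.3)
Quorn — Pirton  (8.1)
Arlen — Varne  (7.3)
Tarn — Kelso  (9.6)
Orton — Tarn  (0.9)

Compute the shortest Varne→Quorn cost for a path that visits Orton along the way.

Shortest Varne→Orton: Varne → Arlen → Orton = 9.6
Best Orton to Quorn: Orton → Tarn → Pirton → Kelso → Quorn costing 8.8
Total via Orton: 9.6 + 8.8 = $18.4.

$18.4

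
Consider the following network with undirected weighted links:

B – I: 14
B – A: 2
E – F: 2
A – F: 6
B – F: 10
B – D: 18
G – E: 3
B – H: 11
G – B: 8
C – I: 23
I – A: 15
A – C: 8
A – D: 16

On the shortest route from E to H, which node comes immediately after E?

Compare a few routes:
E → G → B → H: 3+8+11 = 22
E → F → A → B → H: 2+6+2+11 = 21
E → F → B → H: 2+10+11 = 23
Cheapest is E → F → A → B → H at 21.
So from E the first move is to F.

F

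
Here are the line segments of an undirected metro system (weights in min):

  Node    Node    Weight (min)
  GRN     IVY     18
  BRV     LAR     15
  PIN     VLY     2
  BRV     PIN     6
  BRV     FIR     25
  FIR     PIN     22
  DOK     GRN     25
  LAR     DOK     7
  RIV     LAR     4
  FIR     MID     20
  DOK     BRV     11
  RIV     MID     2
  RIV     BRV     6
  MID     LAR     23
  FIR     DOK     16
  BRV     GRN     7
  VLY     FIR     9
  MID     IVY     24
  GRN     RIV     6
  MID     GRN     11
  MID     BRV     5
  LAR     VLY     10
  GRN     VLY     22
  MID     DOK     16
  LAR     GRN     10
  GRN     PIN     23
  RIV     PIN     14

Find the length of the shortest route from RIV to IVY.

24 min

Candidate routes:
RIV → GRN → IVY: 6+18 = 24
RIV → BRV → GRN → IVY: 6+7+18 = 31
RIV → MID → GRN → IVY: 2+11+18 = 31
RIV → MID → IVY: 2+24 = 26
Cheapest is RIV → GRN → IVY at 24 min.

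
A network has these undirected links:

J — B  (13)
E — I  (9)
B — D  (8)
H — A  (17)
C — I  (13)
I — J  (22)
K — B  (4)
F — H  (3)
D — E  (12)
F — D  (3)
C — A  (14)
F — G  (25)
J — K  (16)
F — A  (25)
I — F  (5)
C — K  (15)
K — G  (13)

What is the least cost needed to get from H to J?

Settle nodes by increasing distance from H:
H: 0
F: 3  (via H)
D: 6  (via F)
I: 8  (via F)
B: 14  (via D)
A: 17  (via H)
E: 17  (via I)
K: 18  (via B)
C: 21  (via I)
J: 27  (via B)
Shortest route: H → F → D → B → J = 27.

27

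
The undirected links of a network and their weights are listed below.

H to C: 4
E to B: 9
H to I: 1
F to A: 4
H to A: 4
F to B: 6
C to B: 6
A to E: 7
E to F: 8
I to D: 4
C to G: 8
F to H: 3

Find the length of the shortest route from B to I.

10

Candidate routes:
B - E - F - H - I: 9+8+3+1 = 21
B - F - A - H - I: 6+4+4+1 = 15
B - F - H - I: 6+3+1 = 10
B - C - H - I: 6+4+1 = 11
Cheapest is B - F - H - I at 10.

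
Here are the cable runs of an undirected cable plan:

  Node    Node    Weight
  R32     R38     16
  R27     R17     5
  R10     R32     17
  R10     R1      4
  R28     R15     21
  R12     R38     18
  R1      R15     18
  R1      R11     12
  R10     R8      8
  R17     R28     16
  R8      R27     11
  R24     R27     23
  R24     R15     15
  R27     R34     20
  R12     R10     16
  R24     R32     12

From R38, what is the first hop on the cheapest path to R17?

R32

Candidate routes:
R38 → R32 → R24 → R15 → R28 → R17: 16+12+15+21+16 = 80
R38 → R12 → R10 → R8 → R27 → R17: 18+16+8+11+5 = 58
R38 → R32 → R24 → R27 → R17: 16+12+23+5 = 56
R38 → R32 → R10 → R8 → R27 → R17: 16+17+8+11+5 = 57
Cheapest is R38 → R32 → R24 → R27 → R17 at 56.
So from R38 the first move is to R32.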